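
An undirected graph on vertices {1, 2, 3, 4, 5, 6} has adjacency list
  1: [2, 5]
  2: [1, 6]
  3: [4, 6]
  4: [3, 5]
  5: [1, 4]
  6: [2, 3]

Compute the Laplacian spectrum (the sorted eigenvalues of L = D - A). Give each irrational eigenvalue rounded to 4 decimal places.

Each diagonal entry of L is the vertex degree and each off-diagonal entry is -1 where an edge is present, 0 otherwise; in the order [1, 2, 3, 4, 5, 6] the diagonal is [2, 2, 2, 2, 2, 2]. Since every row of L sums to 0, the all-ones vector is in the kernel and 0 is an eigenvalue. The single zero eigenvalue shows the graph is connected. The largest eigenvalue, 4, is at most the vertex count 6.

[0, 1, 1, 3, 3, 4]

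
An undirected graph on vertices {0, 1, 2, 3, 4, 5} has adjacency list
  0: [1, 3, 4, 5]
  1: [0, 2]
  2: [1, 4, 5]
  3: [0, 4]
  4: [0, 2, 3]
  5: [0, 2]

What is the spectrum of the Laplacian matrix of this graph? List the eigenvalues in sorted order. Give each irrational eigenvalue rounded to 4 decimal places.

Reading degrees in the order [0, 1, 2, 3, 4, 5] gives [4, 2, 3, 2, 3, 2]; set D = diag(4, 2, 3, 2, 3, 2) and form L = D - A. The multiplicity of 0 as a Laplacian eigenvalue equals the number of connected components.

[0, 1.4384, 2, 3, 4, 5.5616]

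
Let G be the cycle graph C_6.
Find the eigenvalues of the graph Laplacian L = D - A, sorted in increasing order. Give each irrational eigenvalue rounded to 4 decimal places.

[0, 1, 1, 3, 3, 4]

The graph has 6 vertices and degree multiset [2, 2, 2, 2, 2, 2]; D is the diagonal matrix of degrees and L = D - A. L is symmetric positive semidefinite, so every eigenvalue is real and nonnegative. The single zero eigenvalue shows the graph is connected. The largest eigenvalue, 4, is at most the vertex count 6.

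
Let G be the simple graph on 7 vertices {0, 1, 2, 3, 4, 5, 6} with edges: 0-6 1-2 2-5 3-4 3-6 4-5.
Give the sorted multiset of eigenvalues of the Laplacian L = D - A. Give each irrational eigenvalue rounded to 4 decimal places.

With the vertex order [0, 1, 2, 3, 4, 5, 6], the degrees are [1, 1, 2, 2, 2, 2, 2], giving D = diag(1, 1, 2, 2, 2, 2, 2) and L = D - A. Diagonalising L (or applying a numerical eigensolver to the 7x7 matrix) gives the spectrum above. The single zero eigenvalue shows the graph is connected. The eigenvalues sum to 12, which equals trace(L) = 2|E|. There is one zero in the spectrum, matching the 1 component.

[0, 0.1981, 0.7530, 1.5550, 2.4450, 3.2470, 3.8019]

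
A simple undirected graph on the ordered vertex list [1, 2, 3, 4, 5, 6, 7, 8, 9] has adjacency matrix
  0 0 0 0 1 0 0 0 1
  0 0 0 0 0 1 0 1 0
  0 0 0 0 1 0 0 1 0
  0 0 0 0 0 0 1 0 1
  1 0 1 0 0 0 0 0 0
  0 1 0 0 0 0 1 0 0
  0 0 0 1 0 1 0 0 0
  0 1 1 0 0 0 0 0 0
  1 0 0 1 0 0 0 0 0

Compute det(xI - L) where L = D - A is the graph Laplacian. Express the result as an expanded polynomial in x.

x^9 - 18x^8 + 135x^7 - 546x^6 + 1287x^5 - 1782x^4 + 1386x^3 - 540x^2 + 81x

With the vertex order [1, 2, 3, 4, 5, 6, 7, 8, 9], the degrees are [2, 2, 2, 2, 2, 2, 2, 2, 2], giving D = diag(2, 2, 2, 2, 2, 2, 2, 2, 2) and L = D - A. Computing det(xI - L) by cofactor expansion (or equivalently via sum-over-permutations) gives x^9 - 18x^8 + 135x^7 - 546x^6 + 1287x^5 - 1782x^4 + 1386x^3 - 540x^2 + 81x. The coefficient of x^8 equals -trace(L) = -18, matching the sum of degrees. By the matrix-tree theorem the graph has (1/9) * product of the nonzero eigenvalues = 9 spanning trees.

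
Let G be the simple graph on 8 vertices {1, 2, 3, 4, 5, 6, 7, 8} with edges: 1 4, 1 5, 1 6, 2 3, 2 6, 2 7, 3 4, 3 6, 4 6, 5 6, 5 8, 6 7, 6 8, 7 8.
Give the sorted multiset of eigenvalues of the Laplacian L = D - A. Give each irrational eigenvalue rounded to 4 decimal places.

[0, 1.7530, 1.7530, 3.4450, 3.4450, 4.8019, 4.8019, 8]

With the vertex order [1, 2, 3, 4, 5, 6, 7, 8], the degrees are [3, 3, 3, 3, 3, 7, 3, 3], giving D = diag(3, 3, 3, 3, 3, 7, 3, 3) and L = D - A. Diagonalising L (or applying a numerical eigensolver to the 8x8 matrix) gives the spectrum above. The largest eigenvalue, 8, is at most the vertex count 8. The eigenvalues sum to 28, which equals trace(L) = 2|E|.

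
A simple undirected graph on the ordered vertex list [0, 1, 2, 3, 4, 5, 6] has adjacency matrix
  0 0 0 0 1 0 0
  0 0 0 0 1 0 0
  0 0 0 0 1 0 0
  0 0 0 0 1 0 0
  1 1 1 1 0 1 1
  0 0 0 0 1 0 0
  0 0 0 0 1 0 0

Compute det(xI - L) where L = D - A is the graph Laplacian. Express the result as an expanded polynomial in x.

x^7 - 12x^6 + 45x^5 - 80x^4 + 75x^3 - 36x^2 + 7x

Each diagonal entry of L is the vertex degree and each off-diagonal entry is -1 where an edge is present, 0 otherwise; in the order [0, 1, 2, 3, 4, 5, 6] the diagonal is [1, 1, 1, 1, 6, 1, 1]. Computing det(xI - L) by cofactor expansion (or equivalently via sum-over-permutations) gives x^7 - 12x^6 + 45x^5 - 80x^4 + 75x^3 - 36x^2 + 7x. Since p(0) = det(-L) = 0, x divides p(x). The largest eigenvalue, 7, is at most the vertex count 7.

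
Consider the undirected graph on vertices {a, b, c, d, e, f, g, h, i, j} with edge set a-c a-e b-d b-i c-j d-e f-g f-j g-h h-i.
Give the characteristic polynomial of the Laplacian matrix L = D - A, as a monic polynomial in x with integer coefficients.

With the vertex order [a, b, c, d, e, f, g, h, i, j], the degrees are [2, 2, 2, 2, 2, 2, 2, 2, 2, 2], giving D = diag(2, 2, 2, 2, 2, 2, 2, 2, 2, 2) and L = D - A. L has integer entries, so p(x) = det(xI - L) has integer coefficients. Expanding the determinant yields x^10 - 20x^9 + 170x^8 - 800x^7 + 2275x^6 - 4004x^5 + 4290x^4 - 2640x^3 + 825x^2 - 100x. The coefficient of x^9 equals -trace(L) = -20, matching the sum of degrees. The eigenvalues sum to 20, which equals trace(L) = 2|E|.

x^10 - 20x^9 + 170x^8 - 800x^7 + 2275x^6 - 4004x^5 + 4290x^4 - 2640x^3 + 825x^2 - 100x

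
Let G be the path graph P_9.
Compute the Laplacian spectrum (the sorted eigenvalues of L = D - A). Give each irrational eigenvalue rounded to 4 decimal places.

The graph has 9 vertices and degree multiset [2, 2, 2, 2, 2, 2, 2, 1, 1]; D is the diagonal matrix of degrees and L = D - A. The multiplicity of 0 as a Laplacian eigenvalue equals the number of connected components. The largest eigenvalue, 3.8794, is at most the vertex count 9.

[0, 0.1206, 0.4679, 1, 1.6527, 2.3473, 3, 3.5321, 3.8794]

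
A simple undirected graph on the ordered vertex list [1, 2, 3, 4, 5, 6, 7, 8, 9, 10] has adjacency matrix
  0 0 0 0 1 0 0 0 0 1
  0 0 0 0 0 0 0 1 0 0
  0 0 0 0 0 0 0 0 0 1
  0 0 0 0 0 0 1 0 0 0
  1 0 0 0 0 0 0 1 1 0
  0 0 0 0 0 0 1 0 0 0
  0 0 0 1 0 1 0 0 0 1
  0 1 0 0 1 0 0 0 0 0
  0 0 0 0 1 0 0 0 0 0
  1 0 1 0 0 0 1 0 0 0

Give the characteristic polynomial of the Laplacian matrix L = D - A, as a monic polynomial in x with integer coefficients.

x^10 - 18x^9 + 133x^8 - 524x^7 + 1200x^6 - 1638x^5 + 1317x^4 - 592x^3 + 131x^2 - 10x

Reading degrees in the order [1, 2, 3, 4, 5, 6, 7, 8, 9, 10] gives [2, 1, 1, 1, 3, 1, 3, 2, 1, 3]; set D = diag(2, 1, 1, 1, 3, 1, 3, 2, 1, 3) and form L = D - A. Computing det(xI - L) by cofactor expansion (or equivalently via sum-over-permutations) gives x^10 - 18x^9 + 133x^8 - 524x^7 + 1200x^6 - 1638x^5 + 1317x^4 - 592x^3 + 131x^2 - 10x. The constant term is 0 because L is singular (the all-ones vector lies in its kernel). The largest eigenvalue, 4.7056, is at most the vertex count 10.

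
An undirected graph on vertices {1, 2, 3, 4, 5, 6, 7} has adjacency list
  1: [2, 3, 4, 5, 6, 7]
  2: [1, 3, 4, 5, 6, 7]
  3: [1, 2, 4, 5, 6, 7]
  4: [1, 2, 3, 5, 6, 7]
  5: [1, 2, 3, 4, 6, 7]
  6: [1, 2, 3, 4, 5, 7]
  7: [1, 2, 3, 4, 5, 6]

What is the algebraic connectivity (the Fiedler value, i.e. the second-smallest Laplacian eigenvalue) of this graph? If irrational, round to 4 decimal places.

7

With the vertex order [1, 2, 3, 4, 5, 6, 7], the degrees are [6, 6, 6, 6, 6, 6, 6], giving D = diag(6, 6, 6, 6, 6, 6, 6) and L = D - A. The sorted Laplacian eigenvalues are [0, 7, 7, 7, 7, 7, 7]; the algebraic connectivity is the second entry, 7.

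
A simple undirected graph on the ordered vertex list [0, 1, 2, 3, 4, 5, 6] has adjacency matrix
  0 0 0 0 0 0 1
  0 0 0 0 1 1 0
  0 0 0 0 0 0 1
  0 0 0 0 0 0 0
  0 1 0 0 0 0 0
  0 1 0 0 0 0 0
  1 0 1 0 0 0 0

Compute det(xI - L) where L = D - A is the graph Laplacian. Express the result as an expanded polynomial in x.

Each diagonal entry of L is the vertex degree and each off-diagonal entry is -1 where an edge is present, 0 otherwise; in the order [0, 1, 2, 3, 4, 5, 6] the diagonal is [1, 2, 1, 0, 1, 1, 2]. Computing det(xI - L) by cofactor expansion (or equivalently via sum-over-permutations) gives x^7 - 8x^6 + 22x^5 - 24x^4 + 9x^3. The constant term is 0 because L is singular (the all-ones vector lies in its kernel). There are 3 zeros in the spectrum, matching the 3 components. The largest eigenvalue, 3, is at most the vertex count 7.

x^7 - 8x^6 + 22x^5 - 24x^4 + 9x^3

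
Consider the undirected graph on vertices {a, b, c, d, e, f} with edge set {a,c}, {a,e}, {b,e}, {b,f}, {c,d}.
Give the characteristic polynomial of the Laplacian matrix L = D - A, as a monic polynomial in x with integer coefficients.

x^6 - 10x^5 + 36x^4 - 56x^3 + 35x^2 - 6x

Reading degrees in the order [a, b, c, d, e, f] gives [2, 2, 2, 1, 2, 1]; set D = diag(2, 2, 2, 1, 2, 1) and form L = D - A. L has integer entries, so p(x) = det(xI - L) has integer coefficients. Expanding the determinant yields x^6 - 10x^5 + 36x^4 - 56x^3 + 35x^2 - 6x. The constant term is 0 because L is singular (the all-ones vector lies in its kernel). The largest eigenvalue, 3.7321, is at most the vertex count 6.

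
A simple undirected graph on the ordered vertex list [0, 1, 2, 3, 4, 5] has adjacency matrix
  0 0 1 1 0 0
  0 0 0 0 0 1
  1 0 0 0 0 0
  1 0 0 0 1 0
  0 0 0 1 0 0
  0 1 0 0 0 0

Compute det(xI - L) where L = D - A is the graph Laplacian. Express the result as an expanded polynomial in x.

Each diagonal entry of L is the vertex degree and each off-diagonal entry is -1 where an edge is present, 0 otherwise; in the order [0, 1, 2, 3, 4, 5] the diagonal is [2, 1, 1, 2, 1, 1]. Computing det(xI - L) by cofactor expansion (or equivalently via sum-over-permutations) gives x^6 - 8x^5 + 22x^4 - 24x^3 + 8x^2. The coefficient of x^5 equals -trace(L) = -8, matching the sum of degrees. There are 2 zeros in the spectrum, matching the 2 components. The eigenvalues sum to 8, which equals trace(L) = 2|E|.

x^6 - 8x^5 + 22x^4 - 24x^3 + 8x^2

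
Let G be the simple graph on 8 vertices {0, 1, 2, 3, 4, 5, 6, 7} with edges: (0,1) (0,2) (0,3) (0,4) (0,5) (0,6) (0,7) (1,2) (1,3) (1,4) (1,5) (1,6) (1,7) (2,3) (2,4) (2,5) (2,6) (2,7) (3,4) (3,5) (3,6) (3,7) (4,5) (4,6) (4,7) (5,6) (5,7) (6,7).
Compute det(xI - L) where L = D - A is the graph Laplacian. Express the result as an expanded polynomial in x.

x^8 - 56x^7 + 1344x^6 - 17920x^5 + 143360x^4 - 688128x^3 + 1835008x^2 - 2097152x

Reading degrees in the order [0, 1, 2, 3, 4, 5, 6, 7] gives [7, 7, 7, 7, 7, 7, 7, 7]; set D = diag(7, 7, 7, 7, 7, 7, 7, 7) and form L = D - A. Computing det(xI - L) by cofactor expansion (or equivalently via sum-over-permutations) gives x^8 - 56x^7 + 1344x^6 - 17920x^5 + 143360x^4 - 688128x^3 + 1835008x^2 - 2097152x. Since p(0) = det(-L) = 0, x divides p(x). The largest eigenvalue, 8, is at most the vertex count 8.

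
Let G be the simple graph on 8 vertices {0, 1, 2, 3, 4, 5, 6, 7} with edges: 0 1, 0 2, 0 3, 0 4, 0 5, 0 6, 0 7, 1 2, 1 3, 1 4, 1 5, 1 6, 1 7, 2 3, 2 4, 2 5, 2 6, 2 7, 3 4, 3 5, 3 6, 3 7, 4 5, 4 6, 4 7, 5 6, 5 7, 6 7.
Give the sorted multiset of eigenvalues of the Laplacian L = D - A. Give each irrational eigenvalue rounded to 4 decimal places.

[0, 8, 8, 8, 8, 8, 8, 8]

Each diagonal entry of L is the vertex degree and each off-diagonal entry is -1 where an edge is present, 0 otherwise; in the order [0, 1, 2, 3, 4, 5, 6, 7] the diagonal is [7, 7, 7, 7, 7, 7, 7, 7]. Since every row of L sums to 0, the all-ones vector is in the kernel and 0 is an eigenvalue. The eigenvalues sum to 56, which equals trace(L) = 2|E|.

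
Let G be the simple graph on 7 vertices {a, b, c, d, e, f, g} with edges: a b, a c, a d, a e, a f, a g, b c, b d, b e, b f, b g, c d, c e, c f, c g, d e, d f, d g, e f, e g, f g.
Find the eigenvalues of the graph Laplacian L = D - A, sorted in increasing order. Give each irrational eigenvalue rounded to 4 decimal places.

With the vertex order [a, b, c, d, e, f, g], the degrees are [6, 6, 6, 6, 6, 6, 6], giving D = diag(6, 6, 6, 6, 6, 6, 6) and L = D - A. L is symmetric positive semidefinite, so every eigenvalue is real and nonnegative. The single zero eigenvalue shows the graph is connected.

[0, 7, 7, 7, 7, 7, 7]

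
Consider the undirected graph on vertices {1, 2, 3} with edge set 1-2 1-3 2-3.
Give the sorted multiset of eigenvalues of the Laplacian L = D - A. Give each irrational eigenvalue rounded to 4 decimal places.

Each diagonal entry of L is the vertex degree and each off-diagonal entry is -1 where an edge is present, 0 otherwise; in the order [1, 2, 3] the diagonal is [2, 2, 2]. L is symmetric positive semidefinite, so every eigenvalue is real and nonnegative. The largest eigenvalue, 3, is at most the vertex count 3. By the matrix-tree theorem the graph has (1/3) * product of the nonzero eigenvalues = 3 spanning trees.

[0, 3, 3]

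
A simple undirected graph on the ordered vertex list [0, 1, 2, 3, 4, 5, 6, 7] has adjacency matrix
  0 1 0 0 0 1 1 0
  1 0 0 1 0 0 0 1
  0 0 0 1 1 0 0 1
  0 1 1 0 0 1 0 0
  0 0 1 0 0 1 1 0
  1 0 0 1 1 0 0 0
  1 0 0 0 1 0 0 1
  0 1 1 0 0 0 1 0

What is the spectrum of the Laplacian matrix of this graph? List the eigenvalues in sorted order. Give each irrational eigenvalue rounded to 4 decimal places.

[0, 2, 2, 2, 4, 4, 4, 6]

With the vertex order [0, 1, 2, 3, 4, 5, 6, 7], the degrees are [3, 3, 3, 3, 3, 3, 3, 3], giving D = diag(3, 3, 3, 3, 3, 3, 3, 3) and L = D - A. The multiplicity of 0 as a Laplacian eigenvalue equals the number of connected components. By the matrix-tree theorem the graph has (1/8) * product of the nonzero eigenvalues = 384 spanning trees.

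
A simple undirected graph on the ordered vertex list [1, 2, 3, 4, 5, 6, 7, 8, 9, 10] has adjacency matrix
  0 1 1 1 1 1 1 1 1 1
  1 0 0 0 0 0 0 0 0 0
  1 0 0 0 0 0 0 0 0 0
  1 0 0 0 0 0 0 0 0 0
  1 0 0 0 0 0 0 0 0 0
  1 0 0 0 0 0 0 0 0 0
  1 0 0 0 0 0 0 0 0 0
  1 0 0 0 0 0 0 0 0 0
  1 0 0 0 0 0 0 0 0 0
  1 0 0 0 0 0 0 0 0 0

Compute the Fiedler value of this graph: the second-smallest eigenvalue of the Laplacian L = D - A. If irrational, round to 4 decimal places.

Each diagonal entry of L is the vertex degree and each off-diagonal entry is -1 where an edge is present, 0 otherwise; in the order [1, 2, 3, 4, 5, 6, 7, 8, 9, 10] the diagonal is [9, 1, 1, 1, 1, 1, 1, 1, 1, 1]. The sorted Laplacian eigenvalues are [0, 1, 1, 1, 1, 1, 1, 1, 1, 10]; the algebraic connectivity is the second entry, 1. The largest eigenvalue, 10, is at most the vertex count 10.

1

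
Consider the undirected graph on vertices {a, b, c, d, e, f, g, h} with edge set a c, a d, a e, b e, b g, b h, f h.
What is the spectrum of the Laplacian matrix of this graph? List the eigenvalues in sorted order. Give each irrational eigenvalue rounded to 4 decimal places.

[0, 0.2137, 0.6177, 1, 1.4977, 2.3537, 3.8408, 4.4763]

Reading degrees in the order [a, b, c, d, e, f, g, h] gives [3, 3, 1, 1, 2, 1, 1, 2]; set D = diag(3, 3, 1, 1, 2, 1, 1, 2) and form L = D - A. L is symmetric positive semidefinite, so every eigenvalue is real and nonnegative. The single zero eigenvalue shows the graph is connected. The eigenvalues sum to 14, which equals trace(L) = 2|E|.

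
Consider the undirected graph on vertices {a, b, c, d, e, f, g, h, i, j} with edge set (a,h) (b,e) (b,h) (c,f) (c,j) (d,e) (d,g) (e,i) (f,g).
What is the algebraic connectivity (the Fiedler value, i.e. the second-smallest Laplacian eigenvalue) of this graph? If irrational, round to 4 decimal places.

With the vertex order [a, b, c, d, e, f, g, h, i, j], the degrees are [1, 2, 2, 2, 3, 2, 2, 2, 1, 1], giving D = diag(1, 2, 2, 2, 3, 2, 2, 2, 1, 1) and L = D - A. The sorted Laplacian eigenvalues are [0, 0.1172, 0.3820, 0.7586, 1.3820, 1.6674, 2.6180, 3.0846, 3.6180, 4.3721]; the algebraic connectivity is the second entry, 0.1172.

0.1172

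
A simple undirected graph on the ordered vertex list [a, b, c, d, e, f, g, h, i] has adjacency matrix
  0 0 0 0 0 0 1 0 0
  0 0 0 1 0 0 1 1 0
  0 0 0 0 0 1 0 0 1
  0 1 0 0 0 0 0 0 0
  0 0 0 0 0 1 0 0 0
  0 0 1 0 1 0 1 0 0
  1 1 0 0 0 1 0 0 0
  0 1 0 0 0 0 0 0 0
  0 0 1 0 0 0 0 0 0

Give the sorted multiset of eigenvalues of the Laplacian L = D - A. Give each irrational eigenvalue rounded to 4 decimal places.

Reading degrees in the order [a, b, c, d, e, f, g, h, i] gives [1, 3, 2, 1, 1, 3, 3, 1, 1]; set D = diag(1, 3, 2, 1, 1, 3, 3, 1, 1) and form L = D - A. The multiplicity of 0 as a Laplacian eigenvalue equals the number of connected components. There is one zero in the spectrum, matching the 1 component. The largest eigenvalue, 4.8468, is at most the vertex count 9.

[0, 0.2118, 0.5546, 0.7223, 1, 2.0782, 2.7338, 3.8525, 4.8468]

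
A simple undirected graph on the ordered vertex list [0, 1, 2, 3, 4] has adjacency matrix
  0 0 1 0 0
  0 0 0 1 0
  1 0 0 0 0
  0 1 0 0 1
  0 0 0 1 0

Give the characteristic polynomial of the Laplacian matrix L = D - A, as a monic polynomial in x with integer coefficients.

Each diagonal entry of L is the vertex degree and each off-diagonal entry is -1 where an edge is present, 0 otherwise; in the order [0, 1, 2, 3, 4] the diagonal is [1, 1, 1, 2, 1]. L has integer entries, so p(x) = det(xI - L) has integer coefficients. Expanding the determinant yields x^5 - 6x^4 + 11x^3 - 6x^2. Since p(0) = det(-L) = 0, x divides p(x). There are 2 zeros in the spectrum, matching the 2 components.

x^5 - 6x^4 + 11x^3 - 6x^2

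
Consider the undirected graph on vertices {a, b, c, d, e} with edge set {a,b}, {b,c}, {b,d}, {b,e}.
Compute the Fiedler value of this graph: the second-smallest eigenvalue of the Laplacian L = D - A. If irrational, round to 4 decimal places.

1

Reading degrees in the order [a, b, c, d, e] gives [1, 4, 1, 1, 1]; set D = diag(1, 4, 1, 1, 1) and form L = D - A. The smallest Laplacian eigenvalue is always 0. The next one, lambda_2 = 1, measures how hard the graph is to disconnect: larger values mean better connectivity. There is one zero in the spectrum, matching the 1 component.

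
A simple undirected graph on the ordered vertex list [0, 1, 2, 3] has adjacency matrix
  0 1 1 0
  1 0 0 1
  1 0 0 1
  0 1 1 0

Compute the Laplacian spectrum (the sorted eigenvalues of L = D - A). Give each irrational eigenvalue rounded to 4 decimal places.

[0, 2, 2, 4]

Each diagonal entry of L is the vertex degree and each off-diagonal entry is -1 where an edge is present, 0 otherwise; in the order [0, 1, 2, 3] the diagonal is [2, 2, 2, 2]. L is symmetric positive semidefinite, so every eigenvalue is real and nonnegative. The single zero eigenvalue shows the graph is connected. The eigenvalues sum to 8, which equals trace(L) = 2|E|. The largest eigenvalue, 4, is at most the vertex count 4.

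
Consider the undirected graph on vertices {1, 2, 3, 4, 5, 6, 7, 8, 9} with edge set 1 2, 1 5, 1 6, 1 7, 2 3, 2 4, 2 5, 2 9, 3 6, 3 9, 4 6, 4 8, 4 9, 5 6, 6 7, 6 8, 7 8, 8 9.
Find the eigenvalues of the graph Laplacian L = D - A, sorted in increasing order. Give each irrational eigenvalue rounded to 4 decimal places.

With the vertex order [1, 2, 3, 4, 5, 6, 7, 8, 9], the degrees are [4, 5, 3, 4, 3, 6, 3, 4, 4], giving D = diag(4, 5, 3, 4, 3, 6, 3, 4, 4) and L = D - A. Since every row of L sums to 0, the all-ones vector is in the kernel and 0 is an eigenvalue.

[0, 1.9810, 2.3065, 3.2209, 4.4743, 4.8853, 5.3784, 6.1742, 7.5795]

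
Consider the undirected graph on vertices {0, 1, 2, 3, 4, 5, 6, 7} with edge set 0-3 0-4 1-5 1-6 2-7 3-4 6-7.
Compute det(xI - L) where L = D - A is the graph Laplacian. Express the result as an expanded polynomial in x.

x^8 - 14x^7 + 78x^6 - 218x^5 + 314x^4 - 210x^3 + 45x^2

With the vertex order [0, 1, 2, 3, 4, 5, 6, 7], the degrees are [2, 2, 1, 2, 2, 1, 2, 2], giving D = diag(2, 2, 1, 2, 2, 1, 2, 2) and L = D - A. L has integer entries, so p(x) = det(xI - L) has integer coefficients. Expanding the determinant yields x^8 - 14x^7 + 78x^6 - 218x^5 + 314x^4 - 210x^3 + 45x^2. The coefficient of x^7 equals -trace(L) = -14, matching the sum of degrees. The eigenvalues sum to 14, which equals trace(L) = 2|E|.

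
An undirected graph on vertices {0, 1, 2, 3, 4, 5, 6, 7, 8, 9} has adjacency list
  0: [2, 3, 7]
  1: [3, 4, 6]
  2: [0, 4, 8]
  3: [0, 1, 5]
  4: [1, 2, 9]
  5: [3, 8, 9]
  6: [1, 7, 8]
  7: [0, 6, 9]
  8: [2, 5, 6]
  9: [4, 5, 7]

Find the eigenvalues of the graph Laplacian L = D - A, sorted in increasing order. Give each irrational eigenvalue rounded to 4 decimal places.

Reading degrees in the order [0, 1, 2, 3, 4, 5, 6, 7, 8, 9] gives [3, 3, 3, 3, 3, 3, 3, 3, 3, 3]; set D = diag(3, 3, 3, 3, 3, 3, 3, 3, 3, 3) and form L = D - A. Diagonalising L (or applying a numerical eigensolver to the 10x10 matrix) gives the spectrum above. The single zero eigenvalue shows the graph is connected. The eigenvalues sum to 30, which equals trace(L) = 2|E|. The largest eigenvalue, 5, is at most the vertex count 10.

[0, 2, 2, 2, 2, 2, 5, 5, 5, 5]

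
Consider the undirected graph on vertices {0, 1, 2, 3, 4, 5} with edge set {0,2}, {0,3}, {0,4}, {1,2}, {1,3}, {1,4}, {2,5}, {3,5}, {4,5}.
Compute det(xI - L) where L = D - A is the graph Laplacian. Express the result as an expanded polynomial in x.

x^6 - 18x^5 + 126x^4 - 432x^3 + 729x^2 - 486x

Reading degrees in the order [0, 1, 2, 3, 4, 5] gives [3, 3, 3, 3, 3, 3]; set D = diag(3, 3, 3, 3, 3, 3) and form L = D - A. L has integer entries, so p(x) = det(xI - L) has integer coefficients. Expanding the determinant yields x^6 - 18x^5 + 126x^4 - 432x^3 + 729x^2 - 486x. The coefficient of x^5 equals -trace(L) = -18, matching the sum of degrees. There is one zero in the spectrum, matching the 1 component.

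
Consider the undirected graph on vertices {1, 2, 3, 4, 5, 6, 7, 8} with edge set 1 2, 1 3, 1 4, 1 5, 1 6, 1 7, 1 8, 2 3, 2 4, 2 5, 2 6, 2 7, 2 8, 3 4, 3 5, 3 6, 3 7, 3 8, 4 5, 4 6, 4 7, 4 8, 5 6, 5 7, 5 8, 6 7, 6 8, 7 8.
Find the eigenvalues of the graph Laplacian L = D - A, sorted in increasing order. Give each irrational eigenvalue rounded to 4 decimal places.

[0, 8, 8, 8, 8, 8, 8, 8]

Reading degrees in the order [1, 2, 3, 4, 5, 6, 7, 8] gives [7, 7, 7, 7, 7, 7, 7, 7]; set D = diag(7, 7, 7, 7, 7, 7, 7, 7) and form L = D - A. The multiplicity of 0 as a Laplacian eigenvalue equals the number of connected components. By the matrix-tree theorem the graph has (1/8) * product of the nonzero eigenvalues = 262144 spanning trees. There is one zero in the spectrum, matching the 1 component.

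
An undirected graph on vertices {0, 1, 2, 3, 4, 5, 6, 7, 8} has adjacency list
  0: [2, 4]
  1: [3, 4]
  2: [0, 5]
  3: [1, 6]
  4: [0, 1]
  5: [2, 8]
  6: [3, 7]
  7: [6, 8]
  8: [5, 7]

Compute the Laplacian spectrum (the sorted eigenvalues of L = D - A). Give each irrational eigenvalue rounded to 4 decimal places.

[0, 0.4679, 0.4679, 1.6527, 1.6527, 3, 3, 3.8794, 3.8794]

Reading degrees in the order [0, 1, 2, 3, 4, 5, 6, 7, 8] gives [2, 2, 2, 2, 2, 2, 2, 2, 2]; set D = diag(2, 2, 2, 2, 2, 2, 2, 2, 2) and form L = D - A. Diagonalising L (or applying a numerical eigensolver to the 9x9 matrix) gives the spectrum above. The single zero eigenvalue shows the graph is connected. The largest eigenvalue, 3.8794, is at most the vertex count 9. The eigenvalues sum to 18, which equals trace(L) = 2|E|.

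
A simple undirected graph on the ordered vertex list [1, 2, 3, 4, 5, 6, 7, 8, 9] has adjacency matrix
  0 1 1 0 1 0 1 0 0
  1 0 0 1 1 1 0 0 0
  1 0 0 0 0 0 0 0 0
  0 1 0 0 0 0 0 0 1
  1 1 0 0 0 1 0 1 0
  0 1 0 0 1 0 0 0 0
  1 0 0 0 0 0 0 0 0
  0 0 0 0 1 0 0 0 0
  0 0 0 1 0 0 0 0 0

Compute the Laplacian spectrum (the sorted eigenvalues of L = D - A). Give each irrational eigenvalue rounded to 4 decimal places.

With the vertex order [1, 2, 3, 4, 5, 6, 7, 8, 9], the degrees are [4, 4, 1, 2, 4, 2, 1, 1, 1], giving D = diag(4, 4, 1, 2, 4, 2, 1, 1, 1) and L = D - A. Diagonalising L (or applying a numerical eigensolver to the 9x9 matrix) gives the spectrum above. By the matrix-tree theorem the graph has (1/9) * product of the nonzero eigenvalues = 8 spanning trees. There is one zero in the spectrum, matching the 1 component.

[0, 0.3684, 0.6320, 1, 1.2508, 2.4135, 3.4795, 5.2790, 5.5768]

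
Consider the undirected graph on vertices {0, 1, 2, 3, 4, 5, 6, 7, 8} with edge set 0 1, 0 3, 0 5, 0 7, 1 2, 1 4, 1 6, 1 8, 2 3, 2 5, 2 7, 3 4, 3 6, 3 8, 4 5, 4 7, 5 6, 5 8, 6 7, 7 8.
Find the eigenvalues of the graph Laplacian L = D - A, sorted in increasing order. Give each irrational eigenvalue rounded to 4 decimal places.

[0, 4, 4, 4, 4, 5, 5, 5, 9]

Each diagonal entry of L is the vertex degree and each off-diagonal entry is -1 where an edge is present, 0 otherwise; in the order [0, 1, 2, 3, 4, 5, 6, 7, 8] the diagonal is [4, 5, 4, 5, 4, 5, 4, 5, 4]. L is symmetric positive semidefinite, so every eigenvalue is real and nonnegative. The single zero eigenvalue shows the graph is connected. The eigenvalues sum to 40, which equals trace(L) = 2|E|. By the matrix-tree theorem the graph has (1/9) * product of the nonzero eigenvalues = 32000 spanning trees.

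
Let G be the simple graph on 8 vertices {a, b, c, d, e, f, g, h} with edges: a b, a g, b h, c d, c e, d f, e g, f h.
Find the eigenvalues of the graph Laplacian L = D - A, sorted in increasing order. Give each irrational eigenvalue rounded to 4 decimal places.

[0, 0.5858, 0.5858, 2, 2, 3.4142, 3.4142, 4]

Each diagonal entry of L is the vertex degree and each off-diagonal entry is -1 where an edge is present, 0 otherwise; in the order [a, b, c, d, e, f, g, h] the diagonal is [2, 2, 2, 2, 2, 2, 2, 2]. Diagonalising L (or applying a numerical eigensolver to the 8x8 matrix) gives the spectrum above. The largest eigenvalue, 4, is at most the vertex count 8.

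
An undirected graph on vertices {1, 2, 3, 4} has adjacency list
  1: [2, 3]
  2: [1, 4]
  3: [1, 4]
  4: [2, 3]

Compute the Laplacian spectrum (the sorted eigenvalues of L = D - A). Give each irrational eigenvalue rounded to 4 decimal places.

[0, 2, 2, 4]

With the vertex order [1, 2, 3, 4], the degrees are [2, 2, 2, 2], giving D = diag(2, 2, 2, 2) and L = D - A. L is symmetric positive semidefinite, so every eigenvalue is real and nonnegative. By the matrix-tree theorem the graph has (1/4) * product of the nonzero eigenvalues = 4 spanning trees.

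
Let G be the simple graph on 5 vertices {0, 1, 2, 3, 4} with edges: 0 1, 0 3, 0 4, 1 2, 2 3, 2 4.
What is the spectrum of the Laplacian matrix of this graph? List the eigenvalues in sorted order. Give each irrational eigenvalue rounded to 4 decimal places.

[0, 2, 2, 3, 5]

Each diagonal entry of L is the vertex degree and each off-diagonal entry is -1 where an edge is present, 0 otherwise; in the order [0, 1, 2, 3, 4] the diagonal is [3, 2, 3, 2, 2]. The multiplicity of 0 as a Laplacian eigenvalue equals the number of connected components. The single zero eigenvalue shows the graph is connected. The eigenvalues sum to 12, which equals trace(L) = 2|E|. The largest eigenvalue, 5, is at most the vertex count 5.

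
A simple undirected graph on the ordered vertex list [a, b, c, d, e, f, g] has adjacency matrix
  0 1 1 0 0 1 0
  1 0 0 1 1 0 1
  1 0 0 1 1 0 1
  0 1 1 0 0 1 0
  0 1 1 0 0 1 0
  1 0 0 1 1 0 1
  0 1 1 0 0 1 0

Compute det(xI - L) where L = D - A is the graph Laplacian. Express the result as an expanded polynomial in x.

Each diagonal entry of L is the vertex degree and each off-diagonal entry is -1 where an edge is present, 0 otherwise; in the order [a, b, c, d, e, f, g] the diagonal is [3, 4, 4, 3, 3, 4, 3]. Computing det(xI - L) by cofactor expansion (or equivalently via sum-over-permutations) gives x^7 - 24x^6 + 234x^5 - 1192x^4 + 3357x^3 - 4968x^2 + 3024x. The constant term is 0 because L is singular (the all-ones vector lies in its kernel).

x^7 - 24x^6 + 234x^5 - 1192x^4 + 3357x^3 - 4968x^2 + 3024x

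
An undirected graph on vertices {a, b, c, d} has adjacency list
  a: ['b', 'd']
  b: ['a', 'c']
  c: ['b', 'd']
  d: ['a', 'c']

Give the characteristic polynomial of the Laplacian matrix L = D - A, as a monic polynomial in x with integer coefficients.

x^4 - 8x^3 + 20x^2 - 16x

With the vertex order [a, b, c, d], the degrees are [2, 2, 2, 2], giving D = diag(2, 2, 2, 2) and L = D - A. The eigenvalues of L are [0, 2, 2, 4]; the characteristic polynomial is the product of (x - lambda_i), which multiplies out to x^4 - 8x^3 + 20x^2 - 16x. The constant term is 0 because L is singular (the all-ones vector lies in its kernel). There is one zero in the spectrum, matching the 1 component.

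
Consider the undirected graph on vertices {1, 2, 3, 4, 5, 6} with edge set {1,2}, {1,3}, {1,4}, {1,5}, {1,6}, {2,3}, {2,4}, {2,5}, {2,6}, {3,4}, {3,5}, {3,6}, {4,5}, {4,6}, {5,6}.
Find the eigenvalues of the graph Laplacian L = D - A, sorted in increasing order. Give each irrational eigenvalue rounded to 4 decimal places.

[0, 6, 6, 6, 6, 6]

Each diagonal entry of L is the vertex degree and each off-diagonal entry is -1 where an edge is present, 0 otherwise; in the order [1, 2, 3, 4, 5, 6] the diagonal is [5, 5, 5, 5, 5, 5]. The multiplicity of 0 as a Laplacian eigenvalue equals the number of connected components. The single zero eigenvalue shows the graph is connected. By the matrix-tree theorem the graph has (1/6) * product of the nonzero eigenvalues = 1296 spanning trees.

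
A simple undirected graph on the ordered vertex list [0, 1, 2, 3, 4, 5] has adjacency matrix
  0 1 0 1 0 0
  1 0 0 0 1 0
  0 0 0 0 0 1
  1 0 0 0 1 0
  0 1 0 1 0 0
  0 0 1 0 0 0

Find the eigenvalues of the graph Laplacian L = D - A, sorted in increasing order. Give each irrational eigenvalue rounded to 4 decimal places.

[0, 0, 2, 2, 2, 4]

Each diagonal entry of L is the vertex degree and each off-diagonal entry is -1 where an edge is present, 0 otherwise; in the order [0, 1, 2, 3, 4, 5] the diagonal is [2, 2, 1, 2, 2, 1]. L is symmetric positive semidefinite, so every eigenvalue is real and nonnegative. The 2 zero eigenvalues correspond to the 2 connected components. There are 2 zeros in the spectrum, matching the 2 components.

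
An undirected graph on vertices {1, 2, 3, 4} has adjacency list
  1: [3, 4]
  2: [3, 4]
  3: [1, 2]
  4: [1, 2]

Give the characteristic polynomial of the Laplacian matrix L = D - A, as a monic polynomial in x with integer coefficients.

x^4 - 8x^3 + 20x^2 - 16x

Reading degrees in the order [1, 2, 3, 4] gives [2, 2, 2, 2]; set D = diag(2, 2, 2, 2) and form L = D - A. Computing det(xI - L) by cofactor expansion (or equivalently via sum-over-permutations) gives x^4 - 8x^3 + 20x^2 - 16x. Since p(0) = det(-L) = 0, x divides p(x). The largest eigenvalue, 4, is at most the vertex count 4.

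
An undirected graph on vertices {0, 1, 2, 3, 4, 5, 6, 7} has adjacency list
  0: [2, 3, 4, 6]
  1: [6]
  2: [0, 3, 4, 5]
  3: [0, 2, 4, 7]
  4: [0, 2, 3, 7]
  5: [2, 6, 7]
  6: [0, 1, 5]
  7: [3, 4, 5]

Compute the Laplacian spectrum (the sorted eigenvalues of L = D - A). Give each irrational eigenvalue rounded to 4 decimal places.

With the vertex order [0, 1, 2, 3, 4, 5, 6, 7], the degrees are [4, 1, 4, 4, 4, 3, 3, 3], giving D = diag(4, 1, 4, 4, 4, 3, 3, 3) and L = D - A. The multiplicity of 0 as a Laplacian eigenvalue equals the number of connected components. By the matrix-tree theorem the graph has (1/8) * product of the nonzero eigenvalues = 340 spanning trees.

[0, 0.6695, 2.4164, 2.7417, 3.7879, 5, 5.5437, 5.8408]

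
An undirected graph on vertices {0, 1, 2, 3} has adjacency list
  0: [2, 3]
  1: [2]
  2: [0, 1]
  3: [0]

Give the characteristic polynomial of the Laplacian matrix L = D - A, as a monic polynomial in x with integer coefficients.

Reading degrees in the order [0, 1, 2, 3] gives [2, 1, 2, 1]; set D = diag(2, 1, 2, 1) and form L = D - A. L has integer entries, so p(x) = det(xI - L) has integer coefficients. Expanding the determinant yields x^4 - 6x^3 + 10x^2 - 4x. The constant term is 0 because L is singular (the all-ones vector lies in its kernel). The eigenvalues sum to 6, which equals trace(L) = 2|E|. There is one zero in the spectrum, matching the 1 component.

x^4 - 6x^3 + 10x^2 - 4x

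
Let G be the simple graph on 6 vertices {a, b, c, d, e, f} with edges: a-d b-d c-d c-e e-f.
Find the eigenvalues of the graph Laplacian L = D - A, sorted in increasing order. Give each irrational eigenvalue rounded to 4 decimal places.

[0, 0.3249, 1, 1.4608, 3, 4.2143]

With the vertex order [a, b, c, d, e, f], the degrees are [1, 1, 2, 3, 2, 1], giving D = diag(1, 1, 2, 3, 2, 1) and L = D - A. Diagonalising L (or applying a numerical eigensolver to the 6x6 matrix) gives the spectrum above. There is one zero in the spectrum, matching the 1 component.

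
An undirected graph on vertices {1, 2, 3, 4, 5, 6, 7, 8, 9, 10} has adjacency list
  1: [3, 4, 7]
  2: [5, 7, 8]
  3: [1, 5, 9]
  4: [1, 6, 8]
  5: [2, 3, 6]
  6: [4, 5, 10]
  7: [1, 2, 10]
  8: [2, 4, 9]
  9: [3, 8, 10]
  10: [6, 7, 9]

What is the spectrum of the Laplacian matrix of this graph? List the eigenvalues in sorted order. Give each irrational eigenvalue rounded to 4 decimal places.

Each diagonal entry of L is the vertex degree and each off-diagonal entry is -1 where an edge is present, 0 otherwise; in the order [1, 2, 3, 4, 5, 6, 7, 8, 9, 10] the diagonal is [3, 3, 3, 3, 3, 3, 3, 3, 3, 3]. L is symmetric positive semidefinite, so every eigenvalue is real and nonnegative. The single zero eigenvalue shows the graph is connected. The eigenvalues sum to 30, which equals trace(L) = 2|E|. The largest eigenvalue, 5, is at most the vertex count 10.

[0, 2, 2, 2, 2, 2, 5, 5, 5, 5]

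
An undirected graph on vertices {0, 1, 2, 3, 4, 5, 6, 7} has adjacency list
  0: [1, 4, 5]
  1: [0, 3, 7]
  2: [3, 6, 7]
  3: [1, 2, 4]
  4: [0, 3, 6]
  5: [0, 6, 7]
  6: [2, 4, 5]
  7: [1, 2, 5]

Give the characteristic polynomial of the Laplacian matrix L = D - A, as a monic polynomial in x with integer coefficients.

Each diagonal entry of L is the vertex degree and each off-diagonal entry is -1 where an edge is present, 0 otherwise; in the order [0, 1, 2, 3, 4, 5, 6, 7] the diagonal is [3, 3, 3, 3, 3, 3, 3, 3]. Computing det(xI - L) by cofactor expansion (or equivalently via sum-over-permutations) gives x^8 - 24x^7 + 240x^6 - 1296x^5 + 4080x^4 - 7488x^3 + 7424x^2 - 3072x. The constant term is 0 because L is singular (the all-ones vector lies in its kernel). There is one zero in the spectrum, matching the 1 component. By the matrix-tree theorem the graph has (1/8) * product of the nonzero eigenvalues = 384 spanning trees.

x^8 - 24x^7 + 240x^6 - 1296x^5 + 4080x^4 - 7488x^3 + 7424x^2 - 3072x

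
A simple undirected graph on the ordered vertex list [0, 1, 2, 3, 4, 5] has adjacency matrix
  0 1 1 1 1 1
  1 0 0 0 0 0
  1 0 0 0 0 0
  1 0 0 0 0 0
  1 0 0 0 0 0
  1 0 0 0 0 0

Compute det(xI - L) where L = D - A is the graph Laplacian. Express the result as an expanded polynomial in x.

x^6 - 10x^5 + 30x^4 - 40x^3 + 25x^2 - 6x

Reading degrees in the order [0, 1, 2, 3, 4, 5] gives [5, 1, 1, 1, 1, 1]; set D = diag(5, 1, 1, 1, 1, 1) and form L = D - A. L has integer entries, so p(x) = det(xI - L) has integer coefficients. Expanding the determinant yields x^6 - 10x^5 + 30x^4 - 40x^3 + 25x^2 - 6x. The coefficient of x^5 equals -trace(L) = -10, matching the sum of degrees. The eigenvalues sum to 10, which equals trace(L) = 2|E|. The largest eigenvalue, 6, is at most the vertex count 6.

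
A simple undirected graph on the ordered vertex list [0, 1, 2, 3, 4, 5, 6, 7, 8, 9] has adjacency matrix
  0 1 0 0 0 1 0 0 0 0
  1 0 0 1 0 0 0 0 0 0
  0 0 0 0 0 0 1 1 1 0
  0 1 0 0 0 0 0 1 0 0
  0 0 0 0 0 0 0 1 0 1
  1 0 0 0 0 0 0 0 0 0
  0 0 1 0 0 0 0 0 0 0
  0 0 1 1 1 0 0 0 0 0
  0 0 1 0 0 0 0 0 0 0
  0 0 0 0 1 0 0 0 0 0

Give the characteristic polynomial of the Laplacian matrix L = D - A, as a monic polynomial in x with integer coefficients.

Reading degrees in the order [0, 1, 2, 3, 4, 5, 6, 7, 8, 9] gives [2, 2, 3, 2, 2, 1, 1, 3, 1, 1]; set D = diag(2, 2, 3, 2, 2, 1, 1, 3, 1, 1) and form L = D - A. Computing det(xI - L) by cofactor expansion (or equivalently via sum-over-permutations) gives x^10 - 18x^9 + 134x^8 - 536x^7 + 1253x^6 - 1746x^5 + 1420x^4 - 632x^3 + 134x^2 - 10x. The constant term is 0 because L is singular (the all-ones vector lies in its kernel). There is one zero in the spectrum, matching the 1 component. By the matrix-tree theorem the graph has (1/10) * product of the nonzero eigenvalues = 1 spanning tree.

x^10 - 18x^9 + 134x^8 - 536x^7 + 1253x^6 - 1746x^5 + 1420x^4 - 632x^3 + 134x^2 - 10x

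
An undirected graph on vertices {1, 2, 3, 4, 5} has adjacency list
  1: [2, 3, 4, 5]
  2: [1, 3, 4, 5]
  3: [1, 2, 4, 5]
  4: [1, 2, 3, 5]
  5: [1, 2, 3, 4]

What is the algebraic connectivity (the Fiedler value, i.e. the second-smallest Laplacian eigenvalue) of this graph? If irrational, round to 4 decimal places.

Reading degrees in the order [1, 2, 3, 4, 5] gives [4, 4, 4, 4, 4]; set D = diag(4, 4, 4, 4, 4) and form L = D - A. The smallest Laplacian eigenvalue is always 0. The next one, lambda_2 = 5, measures how hard the graph is to disconnect: larger values mean better connectivity. The eigenvalues sum to 20, which equals trace(L) = 2|E|.

5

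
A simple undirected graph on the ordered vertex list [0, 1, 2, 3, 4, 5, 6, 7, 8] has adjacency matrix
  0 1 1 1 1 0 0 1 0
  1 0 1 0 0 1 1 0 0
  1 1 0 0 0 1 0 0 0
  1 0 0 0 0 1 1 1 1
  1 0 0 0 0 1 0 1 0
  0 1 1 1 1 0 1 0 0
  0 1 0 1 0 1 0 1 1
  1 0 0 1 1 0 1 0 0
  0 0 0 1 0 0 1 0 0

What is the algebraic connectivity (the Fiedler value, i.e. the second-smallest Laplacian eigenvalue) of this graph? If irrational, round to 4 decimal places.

Reading degrees in the order [0, 1, 2, 3, 4, 5, 6, 7, 8] gives [5, 4, 3, 5, 3, 5, 5, 4, 2]; set D = diag(5, 4, 3, 5, 3, 5, 5, 4, 2) and form L = D - A. The smallest Laplacian eigenvalue is always 0. The next one, lambda_2 = 1.5490, measures how hard the graph is to disconnect: larger values mean better connectivity.

1.5490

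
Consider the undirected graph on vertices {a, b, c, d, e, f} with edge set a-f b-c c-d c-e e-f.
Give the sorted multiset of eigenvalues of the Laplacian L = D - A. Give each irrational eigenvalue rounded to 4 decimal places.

Each diagonal entry of L is the vertex degree and each off-diagonal entry is -1 where an edge is present, 0 otherwise; in the order [a, b, c, d, e, f] the diagonal is [1, 1, 3, 1, 2, 2]. The multiplicity of 0 as a Laplacian eigenvalue equals the number of connected components. The single zero eigenvalue shows the graph is connected. The eigenvalues sum to 10, which equals trace(L) = 2|E|. There is one zero in the spectrum, matching the 1 component.

[0, 0.3249, 1, 1.4608, 3, 4.2143]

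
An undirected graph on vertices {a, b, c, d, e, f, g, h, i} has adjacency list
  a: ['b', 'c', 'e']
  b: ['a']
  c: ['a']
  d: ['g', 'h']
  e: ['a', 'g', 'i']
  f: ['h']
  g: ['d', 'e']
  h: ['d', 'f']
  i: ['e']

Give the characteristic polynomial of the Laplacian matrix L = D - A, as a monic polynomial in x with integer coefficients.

Each diagonal entry of L is the vertex degree and each off-diagonal entry is -1 where an edge is present, 0 otherwise; in the order [a, b, c, d, e, f, g, h, i] the diagonal is [3, 1, 1, 2, 3, 1, 2, 2, 1]. Computing det(xI - L) by cofactor expansion (or equivalently via sum-over-permutations) gives x^9 - 16x^8 + 103x^7 - 344x^6 + 642x^5 - 674x^4 + 381x^3 - 102x^2 + 9x. The constant term is 0 because L is singular (the all-ones vector lies in its kernel). By the matrix-tree theorem the graph has (1/9) * product of the nonzero eigenvalues = 1 spanning tree.

x^9 - 16x^8 + 103x^7 - 344x^6 + 642x^5 - 674x^4 + 381x^3 - 102x^2 + 9x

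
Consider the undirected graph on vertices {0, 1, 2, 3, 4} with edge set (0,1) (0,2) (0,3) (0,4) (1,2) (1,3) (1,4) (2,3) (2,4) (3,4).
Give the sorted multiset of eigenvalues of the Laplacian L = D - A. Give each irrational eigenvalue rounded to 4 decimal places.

[0, 5, 5, 5, 5]

Each diagonal entry of L is the vertex degree and each off-diagonal entry is -1 where an edge is present, 0 otherwise; in the order [0, 1, 2, 3, 4] the diagonal is [4, 4, 4, 4, 4]. Diagonalising L (or applying a numerical eigensolver to the 5x5 matrix) gives the spectrum above.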